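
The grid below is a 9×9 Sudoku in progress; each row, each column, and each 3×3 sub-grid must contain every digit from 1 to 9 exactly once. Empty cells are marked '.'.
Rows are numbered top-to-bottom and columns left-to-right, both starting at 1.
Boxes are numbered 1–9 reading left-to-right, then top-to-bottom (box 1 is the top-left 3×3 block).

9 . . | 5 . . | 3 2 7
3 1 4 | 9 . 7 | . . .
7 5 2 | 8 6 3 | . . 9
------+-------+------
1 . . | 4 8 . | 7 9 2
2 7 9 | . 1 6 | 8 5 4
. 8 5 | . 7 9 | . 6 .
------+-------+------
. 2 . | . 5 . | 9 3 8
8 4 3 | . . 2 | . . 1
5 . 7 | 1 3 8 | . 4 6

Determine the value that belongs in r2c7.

Cell r2c7 itself could take any of {5, 6} by direct elimination.
Consider where 6 can go in row 2.
r2c5 is out (column 5 already has a 6).
r2c8 is out (column 8 already has a 6).
r2c9 is out (column 9 already has a 6).
So the only cell in row 2 that can hold 6 is r2c7.
Therefore r2c7 = 6.

6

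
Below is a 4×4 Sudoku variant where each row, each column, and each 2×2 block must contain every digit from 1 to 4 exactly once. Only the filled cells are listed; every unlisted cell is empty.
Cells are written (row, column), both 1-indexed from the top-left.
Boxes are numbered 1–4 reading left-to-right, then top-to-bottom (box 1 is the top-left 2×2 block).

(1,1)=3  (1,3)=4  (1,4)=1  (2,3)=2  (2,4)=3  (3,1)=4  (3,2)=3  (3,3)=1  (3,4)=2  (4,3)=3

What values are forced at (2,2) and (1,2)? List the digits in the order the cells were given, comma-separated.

4,2

For (2,2):
  Consider where 4 can go in box 1.
  (1,2) is out (row 1 already has a 4).
  (2,1) is out (column 1 already has a 4).
  So the only cell in box 1 that can hold 4 is (2,2).
  So (2,2) = 4.
For (1,2):
  Row 1 already contains {1, 3, 4}.
  Column 2 already contains {3}.
  Its 2×2 block (box 1) already contains {3}.
  The only value from 1–4 not eliminated is 2, so (1,2) = 2.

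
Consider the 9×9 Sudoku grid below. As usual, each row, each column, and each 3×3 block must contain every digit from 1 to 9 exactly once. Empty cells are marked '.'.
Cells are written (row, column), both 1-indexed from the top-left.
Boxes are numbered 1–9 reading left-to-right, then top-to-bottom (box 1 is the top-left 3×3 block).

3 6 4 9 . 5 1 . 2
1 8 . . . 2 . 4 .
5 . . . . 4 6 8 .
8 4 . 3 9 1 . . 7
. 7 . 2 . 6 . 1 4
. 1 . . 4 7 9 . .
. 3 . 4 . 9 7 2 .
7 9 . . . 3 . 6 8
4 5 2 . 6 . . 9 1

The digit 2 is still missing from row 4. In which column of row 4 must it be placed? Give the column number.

Consider where 2 can go in row 4.
(4,3) is out (column 3 already has a 2).
(4,8) is out (column 8 already has a 2).
So the only cell in row 4 that can hold 2 is (4,7).
That is column 7.

7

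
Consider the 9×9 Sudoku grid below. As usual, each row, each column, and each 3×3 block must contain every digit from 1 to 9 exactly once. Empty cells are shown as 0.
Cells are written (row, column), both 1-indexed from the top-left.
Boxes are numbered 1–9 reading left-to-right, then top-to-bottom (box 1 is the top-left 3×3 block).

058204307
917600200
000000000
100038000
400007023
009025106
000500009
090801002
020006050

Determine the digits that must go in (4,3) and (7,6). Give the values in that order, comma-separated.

For (4,3):
  Consider where 2 can go in row 4.
  (4,2) is out (column 2 already has a 2).
  (4,4) is out (column 4 already has a 2).
  (4,7) is out (column 7 already has a 2).
  (4,8) is out (column 8 already has a 2).
  (4,9) is out (column 9 already has a 2).
  So the only cell in row 4 that can hold 2 is (4,3).
  So (4,3) = 2.
For (7,6):
  Consider where 2 can go in row 7.
  (7,1) is out (box 7 already has a 2). (7,2) is out (column 2 already has a 2). (7,3) is out (box 7 already has a 2). (7,5) is out (column 5 already has a 2). The remaining empty cells in row 7 are similarly blocked.
  So the only cell in row 7 that can hold 2 is (7,6).
  So (7,6) = 2.

2,2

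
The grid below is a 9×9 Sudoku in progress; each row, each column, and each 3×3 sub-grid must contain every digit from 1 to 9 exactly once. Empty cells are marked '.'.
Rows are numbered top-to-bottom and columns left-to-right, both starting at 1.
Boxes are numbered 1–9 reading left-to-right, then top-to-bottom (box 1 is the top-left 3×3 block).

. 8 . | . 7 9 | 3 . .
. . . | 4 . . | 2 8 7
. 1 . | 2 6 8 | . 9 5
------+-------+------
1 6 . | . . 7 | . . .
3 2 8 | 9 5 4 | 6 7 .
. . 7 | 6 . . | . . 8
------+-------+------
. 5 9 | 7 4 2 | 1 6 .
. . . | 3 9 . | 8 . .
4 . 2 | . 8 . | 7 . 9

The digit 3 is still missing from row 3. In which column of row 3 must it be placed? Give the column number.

Consider where 3 can go in row 3.
R3C1 is out (column 1 already has a 3).
R3C7 is out (column 7 already has a 3).
So the only cell in row 3 that can hold 3 is R3C3.
That is column 3.

3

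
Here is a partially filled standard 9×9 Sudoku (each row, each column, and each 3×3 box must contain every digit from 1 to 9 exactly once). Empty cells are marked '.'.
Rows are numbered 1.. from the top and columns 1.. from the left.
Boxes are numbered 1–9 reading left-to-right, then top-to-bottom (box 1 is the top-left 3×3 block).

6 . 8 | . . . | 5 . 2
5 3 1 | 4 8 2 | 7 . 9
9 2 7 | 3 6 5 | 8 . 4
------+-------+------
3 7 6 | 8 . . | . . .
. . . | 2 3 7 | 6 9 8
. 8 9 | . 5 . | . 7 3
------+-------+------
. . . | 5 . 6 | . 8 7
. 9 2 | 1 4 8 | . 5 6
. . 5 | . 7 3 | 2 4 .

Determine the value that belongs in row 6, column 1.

Cell row 6, column 1 itself could take any of {1, 2, 4} by direct elimination.
Consider where 2 can go in row 6.
row 6, column 4 is out (column 4 already has a 2).
row 6, column 6 is out (column 6 already has a 2).
row 6, column 7 is out (column 7 already has a 2).
So the only cell in row 6 that can hold 2 is row 6, column 1.
Therefore row 6, column 1 = 2.

2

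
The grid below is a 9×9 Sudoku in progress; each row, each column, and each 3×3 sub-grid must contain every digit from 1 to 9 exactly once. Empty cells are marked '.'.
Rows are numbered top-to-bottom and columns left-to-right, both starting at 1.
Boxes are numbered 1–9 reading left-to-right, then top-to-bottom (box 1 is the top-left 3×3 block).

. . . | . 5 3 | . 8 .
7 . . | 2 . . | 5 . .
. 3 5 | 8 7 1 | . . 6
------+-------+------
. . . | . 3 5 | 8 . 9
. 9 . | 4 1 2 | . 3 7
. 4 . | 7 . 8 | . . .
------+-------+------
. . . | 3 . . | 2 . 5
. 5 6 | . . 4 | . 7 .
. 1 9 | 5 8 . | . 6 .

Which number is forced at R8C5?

2

Cell R8C5 itself could take any of {2, 9} by direct elimination.
Consider where 2 can go in column 5.
R2C5 is out (row 2 already has a 2).
R6C5 is out (box 5 already has a 2).
R7C5 is out (row 7 already has a 2).
So the only cell in column 5 that can hold 2 is R8C5.
Therefore R8C5 = 2.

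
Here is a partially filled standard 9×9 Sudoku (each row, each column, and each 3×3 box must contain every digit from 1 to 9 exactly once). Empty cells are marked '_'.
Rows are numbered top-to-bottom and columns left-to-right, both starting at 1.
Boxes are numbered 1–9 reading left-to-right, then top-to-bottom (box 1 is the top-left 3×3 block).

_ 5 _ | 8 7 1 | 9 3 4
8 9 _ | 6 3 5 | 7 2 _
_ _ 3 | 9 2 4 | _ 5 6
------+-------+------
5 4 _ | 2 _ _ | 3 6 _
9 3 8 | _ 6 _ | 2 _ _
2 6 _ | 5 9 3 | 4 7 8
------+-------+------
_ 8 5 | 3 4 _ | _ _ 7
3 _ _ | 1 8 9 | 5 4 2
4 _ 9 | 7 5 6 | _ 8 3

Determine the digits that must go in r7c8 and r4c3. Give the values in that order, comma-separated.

9,7

For r7c8:
  Consider where 9 can go in box 9.
  r7c7 is out (column 7 already has a 9).
  r9c7 is out (row 9 already has a 9).
  So the only cell in box 9 that can hold 9 is r7c8.
  So r7c8 = 9.
For r4c3:
  Consider where 7 can go in box 4.
  r6c3 is out (row 6 already has a 7).
  So the only cell in box 4 that can hold 7 is r4c3.
  So r4c3 = 7.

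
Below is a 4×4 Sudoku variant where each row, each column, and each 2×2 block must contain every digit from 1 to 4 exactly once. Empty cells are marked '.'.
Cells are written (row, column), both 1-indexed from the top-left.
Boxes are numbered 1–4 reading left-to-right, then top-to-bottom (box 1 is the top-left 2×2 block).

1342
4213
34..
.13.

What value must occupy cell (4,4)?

4

Row 4 already contains {1, 3}.
Column 4 already contains {2, 3}.
Its 2×2 block (box 4) already contains {3}.
The only value from 1–4 not eliminated is 4, so (4,4) = 4.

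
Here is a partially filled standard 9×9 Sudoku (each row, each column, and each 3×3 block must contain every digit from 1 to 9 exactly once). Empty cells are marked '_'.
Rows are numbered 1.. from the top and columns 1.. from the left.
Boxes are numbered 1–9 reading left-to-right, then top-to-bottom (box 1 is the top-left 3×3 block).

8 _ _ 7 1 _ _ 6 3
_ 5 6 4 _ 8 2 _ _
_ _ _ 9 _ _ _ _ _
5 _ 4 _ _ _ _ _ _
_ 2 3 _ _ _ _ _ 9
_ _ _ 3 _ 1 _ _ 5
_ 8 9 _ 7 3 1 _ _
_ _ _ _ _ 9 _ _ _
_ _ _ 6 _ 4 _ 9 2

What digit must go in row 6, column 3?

Cell row 6, column 3 itself could take any of {7, 8} by direct elimination.
Consider where 8 can go in box 4.
row 4, column 2 is out (column 2 already has a 8).
row 5, column 1 is out (column 1 already has a 8).
row 6, column 1 is out (column 1 already has a 8).
row 6, column 2 is out (column 2 already has a 8).
So the only cell in box 4 that can hold 8 is row 6, column 3.
Therefore row 6, column 3 = 8.

8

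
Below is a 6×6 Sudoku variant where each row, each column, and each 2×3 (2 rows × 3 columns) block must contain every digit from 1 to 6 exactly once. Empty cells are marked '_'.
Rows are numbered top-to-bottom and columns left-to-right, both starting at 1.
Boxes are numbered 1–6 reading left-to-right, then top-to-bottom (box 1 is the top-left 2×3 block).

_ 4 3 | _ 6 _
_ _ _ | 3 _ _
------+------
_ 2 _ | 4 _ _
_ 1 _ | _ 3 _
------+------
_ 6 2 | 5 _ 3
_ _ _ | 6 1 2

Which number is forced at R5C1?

1

Cell R5C1 itself could take any of {1, 4} by direct elimination.
Consider where 1 can go in box 5.
R6C1 is out (row 6 already has a 1).
R6C2 is out (row 6 already has a 1).
R6C3 is out (row 6 already has a 1).
So the only cell in box 5 that can hold 1 is R5C1.
Therefore R5C1 = 1.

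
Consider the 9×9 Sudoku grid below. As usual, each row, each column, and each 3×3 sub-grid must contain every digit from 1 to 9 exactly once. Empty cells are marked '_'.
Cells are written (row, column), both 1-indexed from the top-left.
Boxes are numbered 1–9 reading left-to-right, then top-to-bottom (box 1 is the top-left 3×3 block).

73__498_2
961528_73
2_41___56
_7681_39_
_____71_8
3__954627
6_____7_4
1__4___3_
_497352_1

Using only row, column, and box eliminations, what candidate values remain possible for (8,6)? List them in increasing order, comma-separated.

2,6

Row 8 already contains {1, 3, 4}.
Column 6 already contains {4, 5, 7, 8, 9}.
Its 3×3 block (box 8) already contains {3, 4, 5, 7}.
Removing those from 1–9 leaves {2, 6} as the candidates for (8,6).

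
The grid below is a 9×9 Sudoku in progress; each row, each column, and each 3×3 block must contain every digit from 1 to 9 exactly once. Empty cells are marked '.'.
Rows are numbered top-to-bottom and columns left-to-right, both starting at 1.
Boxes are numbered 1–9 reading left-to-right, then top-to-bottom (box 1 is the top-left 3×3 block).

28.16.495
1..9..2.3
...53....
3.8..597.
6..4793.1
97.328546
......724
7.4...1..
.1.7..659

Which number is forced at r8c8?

Cell r8c8 itself could take any of {3, 8} by direct elimination.
Consider where 3 can go in column 8.
r2c8 is out (row 2 already has a 3).
r3c8 is out (row 3 already has a 3).
r5c8 is out (row 5 already has a 3).
So the only cell in column 8 that can hold 3 is r8c8.
Therefore r8c8 = 3.

3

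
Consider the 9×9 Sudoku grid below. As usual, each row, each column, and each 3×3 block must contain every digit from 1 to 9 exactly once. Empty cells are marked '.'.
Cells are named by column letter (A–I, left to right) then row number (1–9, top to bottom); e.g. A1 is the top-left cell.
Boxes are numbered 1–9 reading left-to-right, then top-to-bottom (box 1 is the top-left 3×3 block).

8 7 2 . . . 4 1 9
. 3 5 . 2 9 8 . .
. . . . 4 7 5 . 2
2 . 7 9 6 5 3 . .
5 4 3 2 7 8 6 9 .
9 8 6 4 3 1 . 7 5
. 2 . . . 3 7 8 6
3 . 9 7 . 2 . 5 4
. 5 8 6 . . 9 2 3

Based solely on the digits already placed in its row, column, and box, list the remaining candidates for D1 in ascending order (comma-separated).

Row 1 already contains {1, 2, 4, 7, 8, 9}.
Column D already contains {2, 4, 6, 7, 9}.
Its 3×3 block (box 2) already contains {2, 4, 7, 9}.
Removing those from 1–9 leaves {3, 5} as the candidates for D1.

3,5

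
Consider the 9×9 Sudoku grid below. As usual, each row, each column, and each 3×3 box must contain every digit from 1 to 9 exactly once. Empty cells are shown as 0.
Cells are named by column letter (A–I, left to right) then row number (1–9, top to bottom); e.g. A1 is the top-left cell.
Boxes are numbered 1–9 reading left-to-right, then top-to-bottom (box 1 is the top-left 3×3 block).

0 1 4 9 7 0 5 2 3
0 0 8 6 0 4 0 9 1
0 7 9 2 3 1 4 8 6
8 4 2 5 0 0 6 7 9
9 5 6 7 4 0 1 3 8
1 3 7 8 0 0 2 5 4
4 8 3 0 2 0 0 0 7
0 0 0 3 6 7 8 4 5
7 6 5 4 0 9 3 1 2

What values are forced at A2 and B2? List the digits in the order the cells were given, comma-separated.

3,2

For A2:
  Consider where 3 can go in column A.
  A1 is out (row 1 already has a 3).
  A3 is out (row 3 already has a 3).
  A8 is out (row 8 already has a 3).
  So the only cell in column A that can hold 3 is A2.
  So A2 = 3.
For B2:
  Row 2 already contains {1, 4, 6, 8, 9}.
  Column B already contains {1, 3, 4, 5, 6, 7, 8}.
  Its 3×3 block (box 1) already contains {1, 4, 7, 8, 9}.
  The only value from 1–9 not eliminated is 2, so B2 = 2.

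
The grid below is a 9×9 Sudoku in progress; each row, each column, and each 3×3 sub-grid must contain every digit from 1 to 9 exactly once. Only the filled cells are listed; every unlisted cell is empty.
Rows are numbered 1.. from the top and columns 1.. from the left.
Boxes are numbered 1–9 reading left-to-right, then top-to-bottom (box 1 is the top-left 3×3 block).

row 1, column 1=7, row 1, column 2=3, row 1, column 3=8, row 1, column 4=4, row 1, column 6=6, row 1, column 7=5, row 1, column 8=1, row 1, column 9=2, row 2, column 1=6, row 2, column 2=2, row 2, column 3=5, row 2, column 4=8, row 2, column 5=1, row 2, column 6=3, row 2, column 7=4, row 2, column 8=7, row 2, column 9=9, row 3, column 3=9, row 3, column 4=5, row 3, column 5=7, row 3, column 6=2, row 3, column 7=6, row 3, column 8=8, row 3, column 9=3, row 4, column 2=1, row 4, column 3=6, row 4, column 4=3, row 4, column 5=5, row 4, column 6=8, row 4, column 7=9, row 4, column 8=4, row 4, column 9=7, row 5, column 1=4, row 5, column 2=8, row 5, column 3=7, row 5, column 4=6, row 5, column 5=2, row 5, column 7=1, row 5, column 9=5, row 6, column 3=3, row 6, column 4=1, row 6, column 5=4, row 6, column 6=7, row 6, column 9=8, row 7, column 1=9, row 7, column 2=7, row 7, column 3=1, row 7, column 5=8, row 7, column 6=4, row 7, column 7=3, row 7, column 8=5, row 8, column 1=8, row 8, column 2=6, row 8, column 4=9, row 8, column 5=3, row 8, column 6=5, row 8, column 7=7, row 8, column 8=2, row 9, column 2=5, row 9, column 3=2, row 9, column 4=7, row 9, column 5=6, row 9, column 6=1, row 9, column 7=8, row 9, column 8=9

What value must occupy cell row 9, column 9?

4

Row 9 already contains {1, 2, 5, 6, 7, 8, 9}.
Column 9 already contains {2, 3, 5, 7, 8, 9}.
Its 3×3 block (box 9) already contains {2, 3, 5, 7, 8, 9}.
The only value from 1–9 not eliminated is 4, so row 9, column 9 = 4.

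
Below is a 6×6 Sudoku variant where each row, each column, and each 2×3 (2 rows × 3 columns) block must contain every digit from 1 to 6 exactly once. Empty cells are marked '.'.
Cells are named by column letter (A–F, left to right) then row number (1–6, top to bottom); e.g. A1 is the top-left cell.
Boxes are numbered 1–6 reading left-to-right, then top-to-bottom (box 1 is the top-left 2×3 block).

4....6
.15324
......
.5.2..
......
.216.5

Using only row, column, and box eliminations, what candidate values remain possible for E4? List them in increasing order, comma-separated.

Row 4 already contains {2, 5}.
Column E already contains {2}.
Its 2×3 block (box 4) already contains {2}.
Removing those from 1–6 leaves {1, 3, 4, 6} as the candidates for E4.

1,3,4,6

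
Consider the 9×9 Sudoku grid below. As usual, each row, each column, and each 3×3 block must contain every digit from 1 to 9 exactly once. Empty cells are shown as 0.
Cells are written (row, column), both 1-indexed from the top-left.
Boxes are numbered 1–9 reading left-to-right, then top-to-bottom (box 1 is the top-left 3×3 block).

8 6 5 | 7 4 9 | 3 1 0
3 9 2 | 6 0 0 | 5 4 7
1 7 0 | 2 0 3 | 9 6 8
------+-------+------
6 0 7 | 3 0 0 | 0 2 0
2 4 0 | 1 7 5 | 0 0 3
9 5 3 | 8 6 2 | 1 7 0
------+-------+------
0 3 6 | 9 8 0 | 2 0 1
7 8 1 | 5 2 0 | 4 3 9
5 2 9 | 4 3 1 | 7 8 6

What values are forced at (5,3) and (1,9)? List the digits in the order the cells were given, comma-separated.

8,2

For (5,3):
  Row 5 already contains {1, 2, 3, 4, 5, 7}.
  Column 3 already contains {1, 2, 3, 5, 6, 7, 9}.
  Its 3×3 block (box 4) already contains {2, 3, 4, 5, 6, 7, 9}.
  The only value from 1–9 not eliminated is 8, so (5,3) = 8.
For (1,9):
  Row 1 already contains {1, 3, 4, 5, 6, 7, 8, 9}.
  Column 9 already contains {1, 3, 6, 7, 8, 9}.
  Its 3×3 block (box 3) already contains {1, 3, 4, 5, 6, 7, 8, 9}.
  The only value from 1–9 not eliminated is 2, so (1,9) = 2.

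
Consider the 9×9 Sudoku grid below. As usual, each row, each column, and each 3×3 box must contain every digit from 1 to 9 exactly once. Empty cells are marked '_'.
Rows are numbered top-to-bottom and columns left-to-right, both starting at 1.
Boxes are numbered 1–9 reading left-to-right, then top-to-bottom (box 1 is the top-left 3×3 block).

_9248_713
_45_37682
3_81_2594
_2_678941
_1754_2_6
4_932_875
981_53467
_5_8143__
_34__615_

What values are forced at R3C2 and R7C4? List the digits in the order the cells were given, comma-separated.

7,2

For R3C2:
  Consider where 7 can go in row 3.
  R3C5 is out (column 5 already has a 7).
  So the only cell in row 3 that can hold 7 is R3C2.
  So R3C2 = 7.
For R7C4:
  Row 7 already contains {1, 3, 4, 5, 6, 7, 8, 9}.
  Column 4 already contains {1, 3, 4, 5, 6, 8}.
  Its 3×3 block (box 8) already contains {1, 3, 4, 5, 6, 8}.
  The only value from 1–9 not eliminated is 2, so R7C4 = 2.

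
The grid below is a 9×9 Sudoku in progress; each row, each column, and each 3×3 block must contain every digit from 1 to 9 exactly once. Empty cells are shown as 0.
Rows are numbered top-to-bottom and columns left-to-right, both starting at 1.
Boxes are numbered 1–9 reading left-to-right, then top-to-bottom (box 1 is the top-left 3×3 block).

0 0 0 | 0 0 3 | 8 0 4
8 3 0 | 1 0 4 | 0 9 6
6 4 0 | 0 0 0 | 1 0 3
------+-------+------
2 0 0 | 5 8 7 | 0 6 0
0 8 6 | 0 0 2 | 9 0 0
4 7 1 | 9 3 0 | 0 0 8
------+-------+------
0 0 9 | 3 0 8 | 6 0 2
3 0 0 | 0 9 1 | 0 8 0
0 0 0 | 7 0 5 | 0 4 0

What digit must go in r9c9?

Cell r9c9 itself could take any of {1, 9} by direct elimination.
Consider where 9 can go in column 9.
r4c9 is out (box 6 already has a 9).
r5c9 is out (row 5 already has a 9).
r8c9 is out (row 8 already has a 9).
So the only cell in column 9 that can hold 9 is r9c9.
Therefore r9c9 = 9.

9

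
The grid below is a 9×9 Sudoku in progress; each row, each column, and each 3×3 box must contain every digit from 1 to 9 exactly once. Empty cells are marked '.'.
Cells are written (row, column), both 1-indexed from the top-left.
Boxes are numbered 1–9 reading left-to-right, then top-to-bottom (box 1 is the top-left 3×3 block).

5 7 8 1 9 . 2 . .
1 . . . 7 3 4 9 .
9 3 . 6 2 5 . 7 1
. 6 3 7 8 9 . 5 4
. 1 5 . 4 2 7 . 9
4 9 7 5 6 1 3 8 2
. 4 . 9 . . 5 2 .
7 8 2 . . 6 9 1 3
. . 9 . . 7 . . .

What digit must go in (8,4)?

4

Row 8 already contains {1, 2, 3, 6, 7, 8, 9}.
Column 4 already contains {1, 5, 6, 7, 9}.
Its 3×3 block (box 8) already contains {6, 7, 9}.
The only value from 1–9 not eliminated is 4, so (8,4) = 4.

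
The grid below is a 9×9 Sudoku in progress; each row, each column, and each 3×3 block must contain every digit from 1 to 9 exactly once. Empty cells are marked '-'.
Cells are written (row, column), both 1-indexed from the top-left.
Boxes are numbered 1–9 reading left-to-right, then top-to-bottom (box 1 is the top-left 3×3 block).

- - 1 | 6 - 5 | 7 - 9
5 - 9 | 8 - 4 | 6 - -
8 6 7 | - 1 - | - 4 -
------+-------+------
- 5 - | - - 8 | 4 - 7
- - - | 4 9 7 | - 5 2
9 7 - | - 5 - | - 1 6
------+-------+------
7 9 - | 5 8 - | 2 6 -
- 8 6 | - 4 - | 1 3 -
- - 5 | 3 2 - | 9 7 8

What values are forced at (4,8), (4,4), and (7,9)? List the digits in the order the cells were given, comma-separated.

9,1,4

For (4,8):
  Row 4 already contains {4, 5, 7, 8}.
  Column 8 already contains {1, 3, 4, 5, 6, 7}.
  Its 3×3 block (box 6) already contains {1, 2, 4, 5, 6, 7}.
  The only value from 1–9 not eliminated is 9, so (4,8) = 9.
For (4,4):
  Consider where 1 can go in column 4.
  (3,4) is out (row 3 already has a 1).
  (6,4) is out (row 6 already has a 1).
  (8,4) is out (row 8 already has a 1).
  So the only cell in column 4 that can hold 1 is (4,4).
  So (4,4) = 1.
For (7,9):
  Row 7 already contains {2, 5, 6, 7, 8, 9}.
  Column 9 already contains {2, 6, 7, 8, 9}.
  Its 3×3 block (box 9) already contains {1, 2, 3, 6, 7, 8, 9}.
  The only value from 1–9 not eliminated is 4, so (7,9) = 4.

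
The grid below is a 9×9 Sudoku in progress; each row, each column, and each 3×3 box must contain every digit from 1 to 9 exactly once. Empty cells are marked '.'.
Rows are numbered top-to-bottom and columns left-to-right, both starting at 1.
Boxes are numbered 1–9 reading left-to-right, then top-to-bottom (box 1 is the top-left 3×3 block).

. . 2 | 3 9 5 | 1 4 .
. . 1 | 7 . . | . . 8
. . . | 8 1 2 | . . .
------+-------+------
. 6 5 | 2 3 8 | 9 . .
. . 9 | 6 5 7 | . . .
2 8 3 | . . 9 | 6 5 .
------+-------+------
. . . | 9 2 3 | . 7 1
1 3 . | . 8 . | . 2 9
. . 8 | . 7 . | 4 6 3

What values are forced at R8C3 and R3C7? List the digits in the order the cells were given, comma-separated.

For R8C3:
  Consider where 7 can go in row 8.
  R8C4 is out (column 4 already has a 7).
  R8C6 is out (column 6 already has a 7).
  R8C7 is out (box 9 already has a 7).
  So the only cell in row 8 that can hold 7 is R8C3.
  So R8C3 = 7.
For R3C7:
  Consider where 7 can go in column 7.
  R2C7 is out (row 2 already has a 7).
  R5C7 is out (row 5 already has a 7).
  R7C7 is out (row 7 already has a 7).
  R8C7 is out (box 9 already has a 7).
  So the only cell in column 7 that can hold 7 is R3C7.
  So R3C7 = 7.

7,7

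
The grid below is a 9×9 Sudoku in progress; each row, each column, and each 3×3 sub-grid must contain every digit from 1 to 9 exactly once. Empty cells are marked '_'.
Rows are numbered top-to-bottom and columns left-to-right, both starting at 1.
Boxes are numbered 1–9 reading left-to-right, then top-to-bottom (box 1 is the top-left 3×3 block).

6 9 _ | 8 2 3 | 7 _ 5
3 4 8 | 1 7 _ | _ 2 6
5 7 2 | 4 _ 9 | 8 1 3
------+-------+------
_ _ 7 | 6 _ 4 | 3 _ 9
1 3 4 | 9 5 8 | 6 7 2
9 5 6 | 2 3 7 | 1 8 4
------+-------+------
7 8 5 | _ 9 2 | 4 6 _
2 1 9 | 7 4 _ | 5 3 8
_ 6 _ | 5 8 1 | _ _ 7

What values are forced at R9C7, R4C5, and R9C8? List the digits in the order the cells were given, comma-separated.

2,1,9

For R9C7:
  Consider where 2 can go in column 7.
  R2C7 is out (row 2 already has a 2).
  So the only cell in column 7 that can hold 2 is R9C7.
  So R9C7 = 2.
For R4C5:
  Row 4 already contains {3, 4, 6, 7, 9}.
  Column 5 already contains {2, 3, 4, 5, 7, 8, 9}.
  Its 3×3 block (box 5) already contains {2, 3, 4, 5, 6, 7, 8, 9}.
  The only value from 1–9 not eliminated is 1, so R4C5 = 1.
For R9C8:
  Row 9 already contains {1, 5, 6, 7, 8}.
  Column 8 already contains {1, 2, 3, 6, 7, 8}.
  Its 3×3 block (box 9) already contains {3, 4, 5, 6, 7, 8}.
  The only value from 1–9 not eliminated is 9, so R9C8 = 9.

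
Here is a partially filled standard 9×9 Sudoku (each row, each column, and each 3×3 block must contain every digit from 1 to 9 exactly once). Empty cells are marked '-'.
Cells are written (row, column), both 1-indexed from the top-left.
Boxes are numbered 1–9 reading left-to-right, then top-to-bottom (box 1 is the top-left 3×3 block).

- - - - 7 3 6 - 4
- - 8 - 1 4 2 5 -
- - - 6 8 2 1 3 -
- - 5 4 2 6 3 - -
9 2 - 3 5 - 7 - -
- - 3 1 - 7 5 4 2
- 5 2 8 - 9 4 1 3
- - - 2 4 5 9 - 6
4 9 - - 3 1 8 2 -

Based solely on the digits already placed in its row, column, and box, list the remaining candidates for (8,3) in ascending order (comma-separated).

Row 8 already contains {2, 4, 5, 6, 9}.
Column 3 already contains {2, 3, 5, 8}.
Its 3×3 block (box 7) already contains {2, 4, 5, 9}.
Removing those from 1–9 leaves {1, 7} as the candidates for (8,3).

1,7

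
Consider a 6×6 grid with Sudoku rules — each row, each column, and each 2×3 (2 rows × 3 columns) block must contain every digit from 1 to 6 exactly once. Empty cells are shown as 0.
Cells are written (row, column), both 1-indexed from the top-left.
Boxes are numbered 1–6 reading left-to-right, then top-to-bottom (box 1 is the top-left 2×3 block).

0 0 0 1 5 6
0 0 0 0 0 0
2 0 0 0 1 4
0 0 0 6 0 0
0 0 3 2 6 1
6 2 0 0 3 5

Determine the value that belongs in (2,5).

4

Cell (2,5) itself could take any of {2, 4} by direct elimination.
Consider where 4 can go in column 5.
(4,5) is out (box 4 already has a 4).
So the only cell in column 5 that can hold 4 is (2,5).
Therefore (2,5) = 4.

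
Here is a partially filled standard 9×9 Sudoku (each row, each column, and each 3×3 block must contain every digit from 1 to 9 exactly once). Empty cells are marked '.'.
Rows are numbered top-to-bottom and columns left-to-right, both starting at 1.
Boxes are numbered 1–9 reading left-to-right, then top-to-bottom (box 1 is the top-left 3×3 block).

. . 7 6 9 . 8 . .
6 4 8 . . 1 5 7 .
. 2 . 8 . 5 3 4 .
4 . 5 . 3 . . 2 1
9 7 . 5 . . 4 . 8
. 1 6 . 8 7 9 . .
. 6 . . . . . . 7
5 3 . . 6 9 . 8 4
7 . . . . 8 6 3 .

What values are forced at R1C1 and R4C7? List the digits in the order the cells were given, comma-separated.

For R1C1:
  Consider where 3 can go in box 1.
  R1C2 is out (column 2 already has a 3).
  R3C1 is out (row 3 already has a 3).
  R3C3 is out (row 3 already has a 3).
  So the only cell in box 1 that can hold 3 is R1C1.
  So R1C1 = 3.
For R4C7:
  Row 4 already contains {1, 2, 3, 4, 5}.
  Column 7 already contains {3, 4, 5, 6, 8, 9}.
  Its 3×3 block (box 6) already contains {1, 2, 4, 8, 9}.
  The only value from 1–9 not eliminated is 7, so R4C7 = 7.

3,7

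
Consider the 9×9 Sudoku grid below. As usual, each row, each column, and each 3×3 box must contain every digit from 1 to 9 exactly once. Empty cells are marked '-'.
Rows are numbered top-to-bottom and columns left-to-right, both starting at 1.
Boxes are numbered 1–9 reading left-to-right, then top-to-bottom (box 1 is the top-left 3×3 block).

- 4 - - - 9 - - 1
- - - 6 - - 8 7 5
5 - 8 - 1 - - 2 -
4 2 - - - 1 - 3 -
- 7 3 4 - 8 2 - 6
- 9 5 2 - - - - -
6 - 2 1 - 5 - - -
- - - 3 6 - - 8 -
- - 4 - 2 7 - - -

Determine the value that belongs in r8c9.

2

Cell r8c9 itself could take any of {2, 4, 7, 9} by direct elimination.
Consider where 2 can go in box 9.
r7c7 is out (row 7 already has a 2). r7c8 is out (row 7 already has a 2). r7c9 is out (row 7 already has a 2). r8c7 is out (column 7 already has a 2). The remaining empty cells in box 9 are similarly blocked.
So the only cell in box 9 that can hold 2 is r8c9.
Therefore r8c9 = 2.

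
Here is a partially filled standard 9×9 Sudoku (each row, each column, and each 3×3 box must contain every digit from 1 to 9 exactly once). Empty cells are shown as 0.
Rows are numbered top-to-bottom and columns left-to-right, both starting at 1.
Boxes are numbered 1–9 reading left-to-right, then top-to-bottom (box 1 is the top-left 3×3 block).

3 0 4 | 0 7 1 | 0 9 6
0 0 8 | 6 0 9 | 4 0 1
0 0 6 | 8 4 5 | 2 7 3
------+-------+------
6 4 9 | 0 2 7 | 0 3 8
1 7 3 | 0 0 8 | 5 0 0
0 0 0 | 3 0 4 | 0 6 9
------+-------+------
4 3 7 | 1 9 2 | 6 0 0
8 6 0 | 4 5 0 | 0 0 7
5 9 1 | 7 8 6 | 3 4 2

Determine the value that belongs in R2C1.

7

Cell R2C1 itself could take any of {2, 7} by direct elimination.
Consider where 7 can go in row 2.
R2C2 is out (column 2 already has a 7).
R2C5 is out (column 5 already has a 7).
R2C8 is out (column 8 already has a 7).
So the only cell in row 2 that can hold 7 is R2C1.
Therefore R2C1 = 7.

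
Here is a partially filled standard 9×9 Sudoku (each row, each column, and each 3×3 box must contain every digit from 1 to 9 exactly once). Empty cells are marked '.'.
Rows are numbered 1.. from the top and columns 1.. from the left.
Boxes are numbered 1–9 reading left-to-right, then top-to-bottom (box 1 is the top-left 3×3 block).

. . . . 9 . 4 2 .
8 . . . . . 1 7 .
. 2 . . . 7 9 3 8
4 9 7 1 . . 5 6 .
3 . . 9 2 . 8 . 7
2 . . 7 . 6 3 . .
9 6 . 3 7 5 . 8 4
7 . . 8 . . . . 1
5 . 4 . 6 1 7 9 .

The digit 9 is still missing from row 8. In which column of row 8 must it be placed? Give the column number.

6

Consider where 9 can go in row 8.
row 8, column 2 is out (column 2 already has a 9).
row 8, column 3 is out (box 7 already has a 9).
row 8, column 5 is out (column 5 already has a 9).
row 8, column 7 is out (column 7 already has a 9).
row 8, column 8 is out (column 8 already has a 9).
So the only cell in row 8 that can hold 9 is row 8, column 6.
That is column 6.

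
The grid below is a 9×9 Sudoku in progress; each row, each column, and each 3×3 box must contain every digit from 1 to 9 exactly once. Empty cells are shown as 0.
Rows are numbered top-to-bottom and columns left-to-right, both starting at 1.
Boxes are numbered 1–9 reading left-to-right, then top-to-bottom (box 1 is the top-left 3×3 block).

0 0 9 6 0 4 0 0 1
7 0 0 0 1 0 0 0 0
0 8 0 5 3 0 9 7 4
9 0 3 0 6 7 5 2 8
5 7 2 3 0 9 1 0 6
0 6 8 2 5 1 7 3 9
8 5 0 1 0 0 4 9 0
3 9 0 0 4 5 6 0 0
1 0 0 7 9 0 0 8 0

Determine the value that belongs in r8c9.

2

Cell r8c9 itself could take any of {2, 7} by direct elimination.
Consider where 2 can go in row 8.
r8c3 is out (column 3 already has a 2).
r8c4 is out (column 4 already has a 2).
r8c8 is out (column 8 already has a 2).
So the only cell in row 8 that can hold 2 is r8c9.
Therefore r8c9 = 2.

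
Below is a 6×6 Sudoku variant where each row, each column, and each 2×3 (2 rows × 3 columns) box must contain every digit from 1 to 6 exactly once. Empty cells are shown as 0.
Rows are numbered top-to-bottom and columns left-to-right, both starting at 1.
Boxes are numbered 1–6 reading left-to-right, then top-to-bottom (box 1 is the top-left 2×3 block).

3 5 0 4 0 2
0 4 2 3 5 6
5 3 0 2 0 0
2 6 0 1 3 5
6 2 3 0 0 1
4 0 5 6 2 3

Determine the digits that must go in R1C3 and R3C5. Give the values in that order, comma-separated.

6,6

For R1C3:
  Consider where 6 can go in column 3.
  R3C3 is out (box 3 already has a 6).
  R4C3 is out (row 4 already has a 6).
  So the only cell in column 3 that can hold 6 is R1C3.
  So R1C3 = 6.
For R3C5:
  Consider where 6 can go in box 4.
  R3C6 is out (column 6 already has a 6).
  So the only cell in box 4 that can hold 6 is R3C5.
  So R3C5 = 6.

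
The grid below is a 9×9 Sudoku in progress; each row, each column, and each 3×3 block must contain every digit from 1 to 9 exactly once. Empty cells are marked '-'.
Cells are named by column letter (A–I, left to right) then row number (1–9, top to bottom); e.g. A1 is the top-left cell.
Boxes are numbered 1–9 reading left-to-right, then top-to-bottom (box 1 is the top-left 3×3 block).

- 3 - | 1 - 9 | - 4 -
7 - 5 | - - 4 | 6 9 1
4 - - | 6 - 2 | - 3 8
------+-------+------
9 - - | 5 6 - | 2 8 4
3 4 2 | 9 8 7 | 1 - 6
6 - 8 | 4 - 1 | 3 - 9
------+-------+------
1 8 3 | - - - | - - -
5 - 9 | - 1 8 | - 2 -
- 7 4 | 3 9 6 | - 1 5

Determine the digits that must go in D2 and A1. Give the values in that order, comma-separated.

For D2:
  Row 2 already contains {1, 4, 5, 6, 7, 9}.
  Column D already contains {1, 3, 4, 5, 6, 9}.
  Its 3×3 block (box 2) already contains {1, 2, 4, 6, 9}.
  The only value from 1–9 not eliminated is 8, so D2 = 8.
For A1:
  Consider where 8 can go in column A.
  A9 is out (box 7 already has a 8).
  So the only cell in column A that can hold 8 is A1.
  So A1 = 8.

8,8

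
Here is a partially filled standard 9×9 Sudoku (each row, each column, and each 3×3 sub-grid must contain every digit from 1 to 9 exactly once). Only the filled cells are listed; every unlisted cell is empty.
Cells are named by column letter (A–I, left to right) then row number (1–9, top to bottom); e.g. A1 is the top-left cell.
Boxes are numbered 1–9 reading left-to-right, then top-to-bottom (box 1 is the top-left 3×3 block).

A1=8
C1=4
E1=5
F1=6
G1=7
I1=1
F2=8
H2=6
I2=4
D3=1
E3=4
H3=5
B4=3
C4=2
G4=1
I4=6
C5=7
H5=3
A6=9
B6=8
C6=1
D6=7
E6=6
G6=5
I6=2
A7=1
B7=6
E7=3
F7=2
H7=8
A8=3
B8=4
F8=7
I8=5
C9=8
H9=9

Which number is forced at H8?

Cell H8 itself could take any of {1, 2} by direct elimination.
Consider where 1 can go in column H.
H1 is out (row 1 already has a 1).
H4 is out (row 4 already has a 1).
H6 is out (row 6 already has a 1).
So the only cell in column H that can hold 1 is H8.
Therefore H8 = 1.

1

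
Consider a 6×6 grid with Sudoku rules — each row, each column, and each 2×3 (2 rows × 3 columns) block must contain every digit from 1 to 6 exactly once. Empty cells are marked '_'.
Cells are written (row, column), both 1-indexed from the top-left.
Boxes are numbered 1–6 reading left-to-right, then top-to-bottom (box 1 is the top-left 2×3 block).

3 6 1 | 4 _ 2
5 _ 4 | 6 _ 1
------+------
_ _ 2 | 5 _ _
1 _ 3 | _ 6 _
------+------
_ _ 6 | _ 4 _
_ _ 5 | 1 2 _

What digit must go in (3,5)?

Cell (3,5) itself could take any of {1, 3} by direct elimination.
Consider where 1 can go in box 4.
(3,6) is out (column 6 already has a 1).
(4,4) is out (row 4 already has a 1).
(4,6) is out (row 4 already has a 1).
So the only cell in box 4 that can hold 1 is (3,5).
Therefore (3,5) = 1.

1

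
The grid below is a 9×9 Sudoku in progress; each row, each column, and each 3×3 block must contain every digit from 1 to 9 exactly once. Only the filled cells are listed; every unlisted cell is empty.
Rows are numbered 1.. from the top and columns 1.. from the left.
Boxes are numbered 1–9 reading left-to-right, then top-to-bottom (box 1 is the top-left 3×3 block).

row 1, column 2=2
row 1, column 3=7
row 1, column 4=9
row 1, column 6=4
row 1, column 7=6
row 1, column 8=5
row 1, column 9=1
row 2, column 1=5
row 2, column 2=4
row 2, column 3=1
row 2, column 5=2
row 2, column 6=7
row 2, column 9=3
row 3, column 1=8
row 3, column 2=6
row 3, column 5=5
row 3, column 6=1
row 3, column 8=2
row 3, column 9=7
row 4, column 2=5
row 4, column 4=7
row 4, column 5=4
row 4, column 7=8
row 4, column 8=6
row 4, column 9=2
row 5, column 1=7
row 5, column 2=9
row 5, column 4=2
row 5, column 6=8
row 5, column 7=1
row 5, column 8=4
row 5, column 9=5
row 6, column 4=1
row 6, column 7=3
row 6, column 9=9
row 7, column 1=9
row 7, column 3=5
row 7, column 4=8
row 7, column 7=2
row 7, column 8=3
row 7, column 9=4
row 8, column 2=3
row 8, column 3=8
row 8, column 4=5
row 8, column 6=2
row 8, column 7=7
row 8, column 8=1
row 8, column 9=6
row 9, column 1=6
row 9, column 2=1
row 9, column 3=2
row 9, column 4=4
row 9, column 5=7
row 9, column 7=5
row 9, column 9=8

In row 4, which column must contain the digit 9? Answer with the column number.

6

Consider where 9 can go in row 4.
row 4, column 1 is out (column 1 already has a 9).
row 4, column 3 is out (box 4 already has a 9).
So the only cell in row 4 that can hold 9 is row 4, column 6.
That is column 6.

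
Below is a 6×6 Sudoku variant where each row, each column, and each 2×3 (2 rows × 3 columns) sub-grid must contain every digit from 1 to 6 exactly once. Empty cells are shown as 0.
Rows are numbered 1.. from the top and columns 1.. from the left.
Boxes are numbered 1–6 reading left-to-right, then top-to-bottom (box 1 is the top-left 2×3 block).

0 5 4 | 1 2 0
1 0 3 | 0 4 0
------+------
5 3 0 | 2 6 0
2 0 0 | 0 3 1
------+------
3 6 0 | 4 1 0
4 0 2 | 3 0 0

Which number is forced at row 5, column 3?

Row 5 already contains {1, 3, 4, 6}.
Column 3 already contains {2, 3, 4}.
Its 2×3 block (box 5) already contains {2, 3, 4, 6}.
The only value from 1–6 not eliminated is 5, so row 5, column 3 = 5.

5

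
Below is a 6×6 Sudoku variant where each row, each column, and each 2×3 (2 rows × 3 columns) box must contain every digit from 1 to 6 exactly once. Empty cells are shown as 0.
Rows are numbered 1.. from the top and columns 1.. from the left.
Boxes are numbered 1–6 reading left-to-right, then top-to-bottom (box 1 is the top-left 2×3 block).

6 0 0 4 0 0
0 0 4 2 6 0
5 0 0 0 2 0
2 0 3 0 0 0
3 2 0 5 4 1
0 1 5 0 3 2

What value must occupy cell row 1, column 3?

Cell row 1, column 3 itself could take any of {1, 2} by direct elimination.
Consider where 2 can go in row 1.
row 1, column 2 is out (column 2 already has a 2).
row 1, column 5 is out (column 5 already has a 2).
row 1, column 6 is out (column 6 already has a 2).
So the only cell in row 1 that can hold 2 is row 1, column 3.
Therefore row 1, column 3 = 2.

2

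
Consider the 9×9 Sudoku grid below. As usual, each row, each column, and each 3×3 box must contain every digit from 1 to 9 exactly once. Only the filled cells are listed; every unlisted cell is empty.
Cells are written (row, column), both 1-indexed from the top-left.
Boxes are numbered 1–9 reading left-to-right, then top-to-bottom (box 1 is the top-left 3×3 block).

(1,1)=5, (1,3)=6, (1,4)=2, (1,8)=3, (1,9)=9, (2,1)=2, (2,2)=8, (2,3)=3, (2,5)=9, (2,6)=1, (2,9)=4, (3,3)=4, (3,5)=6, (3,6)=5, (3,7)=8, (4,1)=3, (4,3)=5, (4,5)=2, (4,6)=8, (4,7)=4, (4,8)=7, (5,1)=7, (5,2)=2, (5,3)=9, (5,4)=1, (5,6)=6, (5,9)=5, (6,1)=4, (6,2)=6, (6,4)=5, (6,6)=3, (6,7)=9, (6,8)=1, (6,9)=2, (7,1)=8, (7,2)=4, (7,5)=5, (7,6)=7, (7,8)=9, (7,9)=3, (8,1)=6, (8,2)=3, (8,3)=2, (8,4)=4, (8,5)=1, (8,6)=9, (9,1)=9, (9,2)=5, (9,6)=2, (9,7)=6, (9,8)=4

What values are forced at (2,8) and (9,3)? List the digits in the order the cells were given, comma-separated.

For (2,8):
  Consider where 6 can go in row 2.
  (2,4) is out (box 2 already has a 6).
  (2,7) is out (column 7 already has a 6).
  So the only cell in row 2 that can hold 6 is (2,8).
  So (2,8) = 6.
For (9,3):
  Consider where 7 can go in box 7.
  (7,3) is out (row 7 already has a 7).
  So the only cell in box 7 that can hold 7 is (9,3).
  So (9,3) = 7.

6,7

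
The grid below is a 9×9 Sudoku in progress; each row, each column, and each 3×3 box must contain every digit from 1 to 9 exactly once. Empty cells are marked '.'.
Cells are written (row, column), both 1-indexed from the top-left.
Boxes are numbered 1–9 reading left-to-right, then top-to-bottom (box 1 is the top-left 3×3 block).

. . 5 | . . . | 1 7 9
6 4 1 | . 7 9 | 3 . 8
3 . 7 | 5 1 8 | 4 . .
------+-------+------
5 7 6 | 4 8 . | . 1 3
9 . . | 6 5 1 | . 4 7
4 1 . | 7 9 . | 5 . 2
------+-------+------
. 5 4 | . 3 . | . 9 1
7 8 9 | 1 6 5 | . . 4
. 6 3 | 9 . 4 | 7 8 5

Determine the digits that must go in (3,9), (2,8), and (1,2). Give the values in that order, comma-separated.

6,5,2

For (3,9):
  Row 3 already contains {1, 3, 4, 5, 7, 8}.
  Column 9 already contains {1, 2, 3, 4, 5, 7, 8, 9}.
  Its 3×3 block (box 3) already contains {1, 3, 4, 7, 8, 9}.
  The only value from 1–9 not eliminated is 6, so (3,9) = 6.
For (2,8):
  Consider where 5 can go in row 2.
  (2,4) is out (column 4 already has a 5).
  So the only cell in row 2 that can hold 5 is (2,8).
  So (2,8) = 5.
For (1,2):
  Row 1 already contains {1, 5, 7, 9}.
  Column 2 already contains {1, 4, 5, 6, 7, 8}.
  Its 3×3 block (box 1) already contains {1, 3, 4, 5, 6, 7}.
  The only value from 1–9 not eliminated is 2, so (1,2) = 2.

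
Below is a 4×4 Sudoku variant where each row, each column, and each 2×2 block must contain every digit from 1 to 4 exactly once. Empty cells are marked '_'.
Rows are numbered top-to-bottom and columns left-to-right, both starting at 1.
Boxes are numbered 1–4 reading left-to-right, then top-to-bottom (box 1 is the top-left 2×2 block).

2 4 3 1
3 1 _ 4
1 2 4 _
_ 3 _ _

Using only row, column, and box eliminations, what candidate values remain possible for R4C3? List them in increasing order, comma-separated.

Row 4 already contains {3}.
Column 3 already contains {3, 4}.
Its 2×2 block (box 4) already contains {4}.
Removing those from 1–4 leaves {1, 2} as the candidates for R4C3.

1,2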